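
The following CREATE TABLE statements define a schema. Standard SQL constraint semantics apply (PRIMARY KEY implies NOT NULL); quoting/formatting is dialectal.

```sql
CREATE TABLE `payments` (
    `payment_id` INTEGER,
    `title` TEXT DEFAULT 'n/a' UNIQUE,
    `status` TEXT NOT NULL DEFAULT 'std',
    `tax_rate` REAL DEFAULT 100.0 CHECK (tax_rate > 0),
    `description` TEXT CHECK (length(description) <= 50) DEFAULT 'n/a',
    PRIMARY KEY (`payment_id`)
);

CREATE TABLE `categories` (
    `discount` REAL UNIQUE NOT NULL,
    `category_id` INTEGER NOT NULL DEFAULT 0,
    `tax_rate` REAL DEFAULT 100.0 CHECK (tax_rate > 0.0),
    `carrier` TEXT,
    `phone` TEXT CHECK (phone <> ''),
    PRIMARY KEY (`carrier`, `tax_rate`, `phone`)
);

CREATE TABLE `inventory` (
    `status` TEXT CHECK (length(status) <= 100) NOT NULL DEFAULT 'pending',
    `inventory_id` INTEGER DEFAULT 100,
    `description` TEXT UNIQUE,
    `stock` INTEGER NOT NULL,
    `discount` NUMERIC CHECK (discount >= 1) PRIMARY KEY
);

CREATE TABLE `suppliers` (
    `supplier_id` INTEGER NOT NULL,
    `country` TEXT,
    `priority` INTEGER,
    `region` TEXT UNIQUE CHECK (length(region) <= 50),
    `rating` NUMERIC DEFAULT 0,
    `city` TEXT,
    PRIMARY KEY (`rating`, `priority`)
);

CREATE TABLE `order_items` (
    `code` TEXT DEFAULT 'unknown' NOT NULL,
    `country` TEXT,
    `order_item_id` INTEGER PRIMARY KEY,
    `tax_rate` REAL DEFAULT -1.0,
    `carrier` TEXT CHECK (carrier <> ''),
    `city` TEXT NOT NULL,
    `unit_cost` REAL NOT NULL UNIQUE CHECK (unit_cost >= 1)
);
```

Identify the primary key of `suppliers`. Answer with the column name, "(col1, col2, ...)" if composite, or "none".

A table-level PRIMARY KEY clause names 2 columns: rating, priority.
This is a composite key — the combination is unique, not each column individually.

(rating, priority)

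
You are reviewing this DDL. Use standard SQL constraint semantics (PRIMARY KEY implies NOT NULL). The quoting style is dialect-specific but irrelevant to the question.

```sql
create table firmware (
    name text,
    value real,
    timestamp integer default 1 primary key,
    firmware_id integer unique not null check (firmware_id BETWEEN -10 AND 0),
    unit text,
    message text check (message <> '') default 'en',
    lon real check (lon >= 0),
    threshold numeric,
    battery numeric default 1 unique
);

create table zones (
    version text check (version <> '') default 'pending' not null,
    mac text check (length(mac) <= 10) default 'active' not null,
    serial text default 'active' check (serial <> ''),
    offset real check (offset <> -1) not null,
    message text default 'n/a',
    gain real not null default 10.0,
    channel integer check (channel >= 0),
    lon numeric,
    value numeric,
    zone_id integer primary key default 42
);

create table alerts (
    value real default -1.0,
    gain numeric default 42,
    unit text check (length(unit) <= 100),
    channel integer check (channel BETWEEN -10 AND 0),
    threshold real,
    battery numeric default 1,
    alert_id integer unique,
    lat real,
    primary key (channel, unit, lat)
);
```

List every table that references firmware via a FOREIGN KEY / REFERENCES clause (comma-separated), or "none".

none

No REFERENCES clause anywhere in the schema names firmware.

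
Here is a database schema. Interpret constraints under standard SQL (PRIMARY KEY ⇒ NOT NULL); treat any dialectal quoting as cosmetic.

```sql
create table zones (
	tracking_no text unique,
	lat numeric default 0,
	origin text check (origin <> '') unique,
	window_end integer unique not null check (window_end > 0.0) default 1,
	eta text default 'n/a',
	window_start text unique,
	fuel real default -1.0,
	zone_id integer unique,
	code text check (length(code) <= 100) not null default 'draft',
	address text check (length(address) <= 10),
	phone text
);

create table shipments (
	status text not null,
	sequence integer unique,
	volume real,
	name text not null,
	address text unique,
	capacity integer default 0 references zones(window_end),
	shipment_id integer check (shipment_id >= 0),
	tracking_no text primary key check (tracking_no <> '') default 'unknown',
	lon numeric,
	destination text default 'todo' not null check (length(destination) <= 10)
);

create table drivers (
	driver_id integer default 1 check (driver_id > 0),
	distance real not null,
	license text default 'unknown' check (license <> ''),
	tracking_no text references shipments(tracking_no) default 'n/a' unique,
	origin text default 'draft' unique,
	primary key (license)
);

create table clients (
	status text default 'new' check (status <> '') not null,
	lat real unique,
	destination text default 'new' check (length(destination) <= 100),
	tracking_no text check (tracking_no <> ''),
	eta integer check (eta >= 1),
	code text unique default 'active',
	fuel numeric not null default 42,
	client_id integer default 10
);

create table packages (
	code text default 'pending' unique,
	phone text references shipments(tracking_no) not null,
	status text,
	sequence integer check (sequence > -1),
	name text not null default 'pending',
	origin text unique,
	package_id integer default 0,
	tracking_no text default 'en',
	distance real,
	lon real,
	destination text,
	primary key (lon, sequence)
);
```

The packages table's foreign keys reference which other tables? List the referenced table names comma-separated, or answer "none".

- phone REFERENCES shipments(tracking_no).

shipments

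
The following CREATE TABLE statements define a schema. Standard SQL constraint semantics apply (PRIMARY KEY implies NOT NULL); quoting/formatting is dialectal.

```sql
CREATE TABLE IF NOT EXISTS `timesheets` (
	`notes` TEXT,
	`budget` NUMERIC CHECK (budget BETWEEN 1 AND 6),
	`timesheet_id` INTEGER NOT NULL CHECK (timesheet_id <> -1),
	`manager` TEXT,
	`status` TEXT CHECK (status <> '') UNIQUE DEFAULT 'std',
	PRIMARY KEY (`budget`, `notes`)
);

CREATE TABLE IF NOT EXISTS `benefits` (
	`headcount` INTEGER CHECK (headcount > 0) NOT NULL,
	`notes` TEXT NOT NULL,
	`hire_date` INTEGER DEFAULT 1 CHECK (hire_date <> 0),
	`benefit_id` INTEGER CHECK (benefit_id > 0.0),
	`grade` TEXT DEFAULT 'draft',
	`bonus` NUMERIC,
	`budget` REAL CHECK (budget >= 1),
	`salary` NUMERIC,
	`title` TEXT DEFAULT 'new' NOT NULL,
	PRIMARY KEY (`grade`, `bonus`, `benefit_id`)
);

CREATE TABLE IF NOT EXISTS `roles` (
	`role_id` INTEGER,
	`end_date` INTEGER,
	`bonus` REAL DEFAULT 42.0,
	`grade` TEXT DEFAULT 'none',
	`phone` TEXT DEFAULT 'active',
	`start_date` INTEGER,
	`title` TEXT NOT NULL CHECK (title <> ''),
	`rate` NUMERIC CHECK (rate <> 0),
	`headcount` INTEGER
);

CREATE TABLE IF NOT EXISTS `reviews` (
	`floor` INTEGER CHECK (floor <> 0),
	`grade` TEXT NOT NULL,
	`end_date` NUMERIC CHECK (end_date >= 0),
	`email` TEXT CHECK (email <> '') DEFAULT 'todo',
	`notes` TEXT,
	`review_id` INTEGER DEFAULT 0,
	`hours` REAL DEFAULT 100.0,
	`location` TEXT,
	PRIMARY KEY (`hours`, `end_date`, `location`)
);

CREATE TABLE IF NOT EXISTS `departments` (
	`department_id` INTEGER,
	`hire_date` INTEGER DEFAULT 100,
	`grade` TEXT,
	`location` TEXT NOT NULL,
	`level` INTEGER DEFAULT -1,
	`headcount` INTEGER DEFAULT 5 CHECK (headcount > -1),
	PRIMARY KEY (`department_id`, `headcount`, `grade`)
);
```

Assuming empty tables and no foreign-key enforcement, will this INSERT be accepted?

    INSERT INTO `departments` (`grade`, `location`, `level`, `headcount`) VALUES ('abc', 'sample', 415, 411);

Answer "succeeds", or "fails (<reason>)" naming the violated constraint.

fails (NOT NULL on department_id)

department_id is omitted from the column list and has no DEFAULT, so it would receive NULL.
But department_id is part of the PRIMARY KEY (implied NOT NULL).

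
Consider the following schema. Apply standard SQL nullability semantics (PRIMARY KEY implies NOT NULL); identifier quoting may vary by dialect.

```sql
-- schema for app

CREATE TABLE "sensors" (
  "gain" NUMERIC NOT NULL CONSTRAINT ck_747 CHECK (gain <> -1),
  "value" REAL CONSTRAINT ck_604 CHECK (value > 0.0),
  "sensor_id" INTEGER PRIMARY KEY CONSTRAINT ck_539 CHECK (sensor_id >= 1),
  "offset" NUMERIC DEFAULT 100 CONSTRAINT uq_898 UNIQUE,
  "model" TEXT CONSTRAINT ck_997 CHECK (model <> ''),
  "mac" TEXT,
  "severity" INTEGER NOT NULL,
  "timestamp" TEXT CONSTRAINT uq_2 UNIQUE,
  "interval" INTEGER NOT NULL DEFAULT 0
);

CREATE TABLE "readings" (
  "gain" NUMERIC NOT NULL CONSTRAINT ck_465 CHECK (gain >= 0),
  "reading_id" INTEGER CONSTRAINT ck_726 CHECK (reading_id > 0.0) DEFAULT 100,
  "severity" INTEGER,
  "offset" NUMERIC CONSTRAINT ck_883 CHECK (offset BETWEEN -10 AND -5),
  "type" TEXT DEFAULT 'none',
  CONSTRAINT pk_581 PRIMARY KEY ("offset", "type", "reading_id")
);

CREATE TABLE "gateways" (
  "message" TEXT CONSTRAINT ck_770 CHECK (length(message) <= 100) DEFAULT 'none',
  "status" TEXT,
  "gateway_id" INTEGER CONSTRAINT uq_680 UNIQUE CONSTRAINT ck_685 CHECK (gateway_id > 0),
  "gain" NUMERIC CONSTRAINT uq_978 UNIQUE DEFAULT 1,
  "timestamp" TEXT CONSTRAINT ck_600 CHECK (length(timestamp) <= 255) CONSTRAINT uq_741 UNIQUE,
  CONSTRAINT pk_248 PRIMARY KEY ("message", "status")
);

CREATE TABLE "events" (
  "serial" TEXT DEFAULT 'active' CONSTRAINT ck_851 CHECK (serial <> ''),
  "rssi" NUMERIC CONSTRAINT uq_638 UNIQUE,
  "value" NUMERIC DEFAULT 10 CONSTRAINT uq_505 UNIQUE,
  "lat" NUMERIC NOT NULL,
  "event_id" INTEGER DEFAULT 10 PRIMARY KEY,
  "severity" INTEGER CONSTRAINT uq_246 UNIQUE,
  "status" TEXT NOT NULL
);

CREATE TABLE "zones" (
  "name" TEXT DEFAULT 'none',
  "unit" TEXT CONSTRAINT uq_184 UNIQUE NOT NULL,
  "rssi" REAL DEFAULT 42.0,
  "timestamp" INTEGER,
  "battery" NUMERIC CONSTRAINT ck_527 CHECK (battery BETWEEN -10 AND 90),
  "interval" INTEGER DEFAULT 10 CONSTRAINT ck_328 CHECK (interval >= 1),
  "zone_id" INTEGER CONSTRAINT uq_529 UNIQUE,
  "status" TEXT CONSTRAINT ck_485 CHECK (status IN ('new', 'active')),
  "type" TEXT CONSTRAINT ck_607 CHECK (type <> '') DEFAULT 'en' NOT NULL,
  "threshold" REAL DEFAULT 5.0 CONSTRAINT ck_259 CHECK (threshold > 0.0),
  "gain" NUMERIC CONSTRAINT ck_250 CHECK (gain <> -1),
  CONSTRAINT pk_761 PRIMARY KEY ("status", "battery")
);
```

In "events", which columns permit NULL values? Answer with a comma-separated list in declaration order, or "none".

serial, rssi, value, severity

- serial: CHECK does not forbid NULL (a CHECK constraint passes when its expression is NULL) → nullable.
- rssi: UNIQUE does not imply NOT NULL → nullable.
- value: UNIQUE does not imply NOT NULL → nullable.
- lat: declared NOT NULL → not nullable.
- event_id: part of the PRIMARY KEY, which implies NOT NULL → not nullable.
- severity: UNIQUE does not imply NOT NULL → nullable.
- status: declared NOT NULL → not nullable.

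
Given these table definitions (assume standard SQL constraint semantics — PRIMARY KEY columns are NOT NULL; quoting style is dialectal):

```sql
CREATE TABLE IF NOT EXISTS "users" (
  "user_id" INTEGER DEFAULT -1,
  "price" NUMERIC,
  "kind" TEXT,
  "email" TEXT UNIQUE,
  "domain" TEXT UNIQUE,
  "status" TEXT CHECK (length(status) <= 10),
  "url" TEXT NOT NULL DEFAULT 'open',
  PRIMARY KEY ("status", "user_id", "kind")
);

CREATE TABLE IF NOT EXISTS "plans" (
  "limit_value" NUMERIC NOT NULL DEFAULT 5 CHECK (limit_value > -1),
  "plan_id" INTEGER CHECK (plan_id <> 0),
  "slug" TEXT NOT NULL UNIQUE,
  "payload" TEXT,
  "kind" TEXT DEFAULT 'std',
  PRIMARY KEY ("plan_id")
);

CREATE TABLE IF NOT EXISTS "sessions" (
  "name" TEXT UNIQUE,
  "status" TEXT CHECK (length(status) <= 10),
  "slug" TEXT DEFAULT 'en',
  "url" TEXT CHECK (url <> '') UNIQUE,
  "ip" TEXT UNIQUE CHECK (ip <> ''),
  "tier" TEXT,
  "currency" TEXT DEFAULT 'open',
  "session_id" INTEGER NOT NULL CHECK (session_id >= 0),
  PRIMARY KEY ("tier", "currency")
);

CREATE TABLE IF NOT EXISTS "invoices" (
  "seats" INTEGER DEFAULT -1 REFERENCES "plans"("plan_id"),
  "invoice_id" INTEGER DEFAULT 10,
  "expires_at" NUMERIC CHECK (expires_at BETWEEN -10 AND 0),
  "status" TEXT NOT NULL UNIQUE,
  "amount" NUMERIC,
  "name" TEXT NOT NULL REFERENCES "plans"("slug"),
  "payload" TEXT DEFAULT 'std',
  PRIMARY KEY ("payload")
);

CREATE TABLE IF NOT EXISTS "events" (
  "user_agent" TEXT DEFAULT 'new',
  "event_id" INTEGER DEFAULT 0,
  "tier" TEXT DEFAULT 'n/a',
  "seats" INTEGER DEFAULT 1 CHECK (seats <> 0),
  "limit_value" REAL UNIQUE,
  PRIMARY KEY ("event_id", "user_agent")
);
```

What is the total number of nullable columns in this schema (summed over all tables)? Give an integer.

users: 3 nullable (price, email, domain — PK (status, user_id, kind) and explicit NOT NULL columns excluded).
plans: 2 nullable (payload, kind — PK (plan_id) and explicit NOT NULL columns excluded).
sessions: 5 nullable (name, status, slug, url, ip — PK (tier, currency) and explicit NOT NULL columns excluded).
invoices: 4 nullable (seats, invoice_id, expires_at, amount — PK (payload) and explicit NOT NULL columns excluded).
events: 3 nullable (tier, seats, limit_value — PK (event_id, user_agent) and explicit NOT NULL columns excluded).
Total: 3 + 2 + 5 + 4 + 3 = 17.

17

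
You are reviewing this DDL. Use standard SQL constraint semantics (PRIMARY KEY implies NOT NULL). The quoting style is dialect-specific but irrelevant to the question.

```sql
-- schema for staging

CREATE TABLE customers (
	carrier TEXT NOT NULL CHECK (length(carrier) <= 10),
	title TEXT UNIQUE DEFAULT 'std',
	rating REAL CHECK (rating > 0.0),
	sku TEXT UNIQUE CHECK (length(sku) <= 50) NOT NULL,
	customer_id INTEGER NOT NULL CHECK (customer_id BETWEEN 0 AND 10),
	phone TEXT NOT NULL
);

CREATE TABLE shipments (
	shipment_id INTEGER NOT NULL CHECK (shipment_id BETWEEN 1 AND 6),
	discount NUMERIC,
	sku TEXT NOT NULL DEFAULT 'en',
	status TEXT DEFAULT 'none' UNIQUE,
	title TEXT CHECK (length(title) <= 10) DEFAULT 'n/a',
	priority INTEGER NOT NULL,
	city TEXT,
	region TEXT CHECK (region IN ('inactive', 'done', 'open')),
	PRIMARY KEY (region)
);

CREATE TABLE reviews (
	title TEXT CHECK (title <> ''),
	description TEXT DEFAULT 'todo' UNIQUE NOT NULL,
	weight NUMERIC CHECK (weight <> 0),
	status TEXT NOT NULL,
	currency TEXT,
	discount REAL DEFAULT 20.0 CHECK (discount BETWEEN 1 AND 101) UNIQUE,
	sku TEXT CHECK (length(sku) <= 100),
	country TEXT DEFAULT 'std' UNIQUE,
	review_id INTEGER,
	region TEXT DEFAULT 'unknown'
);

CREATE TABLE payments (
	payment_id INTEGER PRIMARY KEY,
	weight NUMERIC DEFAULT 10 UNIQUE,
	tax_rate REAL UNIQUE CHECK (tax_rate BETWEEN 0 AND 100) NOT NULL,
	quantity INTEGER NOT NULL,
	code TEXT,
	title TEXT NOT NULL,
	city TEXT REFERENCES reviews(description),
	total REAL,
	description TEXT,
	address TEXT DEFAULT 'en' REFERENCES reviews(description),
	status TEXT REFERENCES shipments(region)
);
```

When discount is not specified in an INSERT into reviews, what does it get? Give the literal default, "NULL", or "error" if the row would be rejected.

20.0

discount has an explicit DEFAULT 20.0.
When the column is omitted from an INSERT, that default is used.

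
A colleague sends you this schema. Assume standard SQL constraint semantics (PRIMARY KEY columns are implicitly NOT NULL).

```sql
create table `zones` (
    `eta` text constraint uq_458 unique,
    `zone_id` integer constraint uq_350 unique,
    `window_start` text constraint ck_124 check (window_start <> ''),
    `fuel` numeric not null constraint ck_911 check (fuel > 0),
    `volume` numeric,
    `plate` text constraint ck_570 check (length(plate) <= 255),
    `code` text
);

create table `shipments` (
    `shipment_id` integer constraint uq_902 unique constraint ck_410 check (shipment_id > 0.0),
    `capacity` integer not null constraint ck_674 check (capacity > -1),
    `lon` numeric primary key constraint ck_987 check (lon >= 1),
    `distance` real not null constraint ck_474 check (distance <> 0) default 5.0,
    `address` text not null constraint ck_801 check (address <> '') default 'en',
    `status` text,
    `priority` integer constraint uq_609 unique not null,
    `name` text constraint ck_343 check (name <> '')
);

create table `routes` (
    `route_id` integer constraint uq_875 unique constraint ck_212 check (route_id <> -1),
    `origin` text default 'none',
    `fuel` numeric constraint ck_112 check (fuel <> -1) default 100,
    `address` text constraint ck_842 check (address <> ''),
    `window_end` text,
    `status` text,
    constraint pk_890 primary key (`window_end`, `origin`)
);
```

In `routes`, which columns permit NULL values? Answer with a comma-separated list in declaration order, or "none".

- route_id: CHECK does not forbid NULL (a CHECK constraint passes when its expression is NULL) → nullable.
- origin: part of the PRIMARY KEY, which implies NOT NULL → not nullable.
- fuel: CHECK does not forbid NULL (a CHECK constraint passes when its expression is NULL) → nullable.
- address: CHECK does not forbid NULL (a CHECK constraint passes when its expression is NULL) → nullable.
- window_end: part of the PRIMARY KEY, which implies NOT NULL → not nullable.
- status: no NOT NULL constraint applies → nullable.

route_id, fuel, address, status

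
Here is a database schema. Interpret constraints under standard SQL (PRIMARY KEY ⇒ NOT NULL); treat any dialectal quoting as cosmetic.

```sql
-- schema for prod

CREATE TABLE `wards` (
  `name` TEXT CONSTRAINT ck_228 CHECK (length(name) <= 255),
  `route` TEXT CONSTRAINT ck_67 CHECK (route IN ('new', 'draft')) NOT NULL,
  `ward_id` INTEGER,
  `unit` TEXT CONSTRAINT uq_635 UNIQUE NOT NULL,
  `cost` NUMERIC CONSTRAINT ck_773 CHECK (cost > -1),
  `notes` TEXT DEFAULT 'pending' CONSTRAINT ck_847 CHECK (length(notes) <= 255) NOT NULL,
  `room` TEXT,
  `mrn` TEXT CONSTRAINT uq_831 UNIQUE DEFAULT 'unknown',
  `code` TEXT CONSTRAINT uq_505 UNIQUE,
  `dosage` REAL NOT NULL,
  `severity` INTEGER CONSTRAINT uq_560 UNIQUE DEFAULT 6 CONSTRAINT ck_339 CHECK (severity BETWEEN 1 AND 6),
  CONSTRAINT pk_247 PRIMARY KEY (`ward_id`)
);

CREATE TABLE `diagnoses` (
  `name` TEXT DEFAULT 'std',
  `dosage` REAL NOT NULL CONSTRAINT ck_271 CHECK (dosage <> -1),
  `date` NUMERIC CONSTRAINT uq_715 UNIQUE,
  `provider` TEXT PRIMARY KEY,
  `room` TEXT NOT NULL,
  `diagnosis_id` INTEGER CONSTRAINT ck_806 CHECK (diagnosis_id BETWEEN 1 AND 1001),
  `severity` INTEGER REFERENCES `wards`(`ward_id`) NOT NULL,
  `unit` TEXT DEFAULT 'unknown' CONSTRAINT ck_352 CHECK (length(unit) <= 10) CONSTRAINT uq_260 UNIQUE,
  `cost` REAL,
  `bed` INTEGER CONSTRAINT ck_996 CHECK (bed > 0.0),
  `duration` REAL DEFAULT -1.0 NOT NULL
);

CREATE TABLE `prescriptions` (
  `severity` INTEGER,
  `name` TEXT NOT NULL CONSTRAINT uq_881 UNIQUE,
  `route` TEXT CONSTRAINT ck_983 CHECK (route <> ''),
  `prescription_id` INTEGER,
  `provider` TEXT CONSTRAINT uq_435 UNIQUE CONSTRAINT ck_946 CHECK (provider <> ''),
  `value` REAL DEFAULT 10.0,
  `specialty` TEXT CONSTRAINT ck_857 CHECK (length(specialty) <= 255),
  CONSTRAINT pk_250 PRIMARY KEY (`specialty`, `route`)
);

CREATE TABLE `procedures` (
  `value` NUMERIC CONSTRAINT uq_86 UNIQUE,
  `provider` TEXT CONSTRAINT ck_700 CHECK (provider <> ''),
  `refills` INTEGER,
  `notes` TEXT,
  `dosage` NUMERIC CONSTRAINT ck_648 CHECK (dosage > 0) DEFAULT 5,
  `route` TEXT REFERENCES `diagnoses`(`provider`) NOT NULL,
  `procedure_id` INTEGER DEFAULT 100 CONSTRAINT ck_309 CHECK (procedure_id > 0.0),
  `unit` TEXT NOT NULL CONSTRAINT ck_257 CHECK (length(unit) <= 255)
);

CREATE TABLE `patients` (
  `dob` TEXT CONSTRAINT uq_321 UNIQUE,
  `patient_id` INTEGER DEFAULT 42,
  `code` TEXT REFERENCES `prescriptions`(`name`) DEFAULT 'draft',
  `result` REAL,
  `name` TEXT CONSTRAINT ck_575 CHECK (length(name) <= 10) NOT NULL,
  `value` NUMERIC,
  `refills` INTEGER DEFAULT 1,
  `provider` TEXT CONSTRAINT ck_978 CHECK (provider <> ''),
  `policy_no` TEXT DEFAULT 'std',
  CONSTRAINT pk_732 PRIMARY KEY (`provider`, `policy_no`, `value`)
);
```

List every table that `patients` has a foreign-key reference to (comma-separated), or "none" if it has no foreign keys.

prescriptions

- code REFERENCES prescriptions(name).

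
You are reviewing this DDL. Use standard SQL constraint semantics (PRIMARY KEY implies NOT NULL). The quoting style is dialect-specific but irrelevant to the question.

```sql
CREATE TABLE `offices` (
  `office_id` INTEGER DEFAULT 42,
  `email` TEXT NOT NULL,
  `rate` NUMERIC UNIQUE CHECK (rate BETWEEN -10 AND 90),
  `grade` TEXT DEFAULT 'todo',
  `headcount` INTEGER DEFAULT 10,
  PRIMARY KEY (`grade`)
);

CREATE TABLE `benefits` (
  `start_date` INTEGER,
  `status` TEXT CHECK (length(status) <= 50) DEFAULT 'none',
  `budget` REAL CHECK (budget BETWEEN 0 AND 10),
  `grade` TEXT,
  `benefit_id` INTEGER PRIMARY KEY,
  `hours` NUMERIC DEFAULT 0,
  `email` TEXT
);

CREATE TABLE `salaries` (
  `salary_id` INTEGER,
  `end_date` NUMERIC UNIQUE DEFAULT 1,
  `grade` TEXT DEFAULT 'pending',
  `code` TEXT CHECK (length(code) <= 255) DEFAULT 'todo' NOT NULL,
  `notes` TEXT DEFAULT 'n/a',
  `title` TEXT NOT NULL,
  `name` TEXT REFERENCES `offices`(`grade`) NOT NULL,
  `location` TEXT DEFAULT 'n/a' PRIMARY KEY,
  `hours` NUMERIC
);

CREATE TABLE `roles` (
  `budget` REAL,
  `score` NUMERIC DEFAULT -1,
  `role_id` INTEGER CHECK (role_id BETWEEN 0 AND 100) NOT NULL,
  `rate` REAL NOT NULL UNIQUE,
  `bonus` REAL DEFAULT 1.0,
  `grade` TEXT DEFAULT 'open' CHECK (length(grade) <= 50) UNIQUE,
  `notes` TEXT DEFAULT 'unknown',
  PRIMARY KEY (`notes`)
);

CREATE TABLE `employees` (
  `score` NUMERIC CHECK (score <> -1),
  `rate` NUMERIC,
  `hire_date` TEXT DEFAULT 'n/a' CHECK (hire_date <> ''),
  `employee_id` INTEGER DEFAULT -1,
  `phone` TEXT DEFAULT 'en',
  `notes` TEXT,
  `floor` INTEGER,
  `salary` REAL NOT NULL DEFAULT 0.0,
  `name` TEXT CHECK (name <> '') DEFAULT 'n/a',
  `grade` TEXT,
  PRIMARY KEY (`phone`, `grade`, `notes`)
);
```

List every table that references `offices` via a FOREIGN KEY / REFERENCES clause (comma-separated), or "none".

- salaries.name references offices(grade).

salaries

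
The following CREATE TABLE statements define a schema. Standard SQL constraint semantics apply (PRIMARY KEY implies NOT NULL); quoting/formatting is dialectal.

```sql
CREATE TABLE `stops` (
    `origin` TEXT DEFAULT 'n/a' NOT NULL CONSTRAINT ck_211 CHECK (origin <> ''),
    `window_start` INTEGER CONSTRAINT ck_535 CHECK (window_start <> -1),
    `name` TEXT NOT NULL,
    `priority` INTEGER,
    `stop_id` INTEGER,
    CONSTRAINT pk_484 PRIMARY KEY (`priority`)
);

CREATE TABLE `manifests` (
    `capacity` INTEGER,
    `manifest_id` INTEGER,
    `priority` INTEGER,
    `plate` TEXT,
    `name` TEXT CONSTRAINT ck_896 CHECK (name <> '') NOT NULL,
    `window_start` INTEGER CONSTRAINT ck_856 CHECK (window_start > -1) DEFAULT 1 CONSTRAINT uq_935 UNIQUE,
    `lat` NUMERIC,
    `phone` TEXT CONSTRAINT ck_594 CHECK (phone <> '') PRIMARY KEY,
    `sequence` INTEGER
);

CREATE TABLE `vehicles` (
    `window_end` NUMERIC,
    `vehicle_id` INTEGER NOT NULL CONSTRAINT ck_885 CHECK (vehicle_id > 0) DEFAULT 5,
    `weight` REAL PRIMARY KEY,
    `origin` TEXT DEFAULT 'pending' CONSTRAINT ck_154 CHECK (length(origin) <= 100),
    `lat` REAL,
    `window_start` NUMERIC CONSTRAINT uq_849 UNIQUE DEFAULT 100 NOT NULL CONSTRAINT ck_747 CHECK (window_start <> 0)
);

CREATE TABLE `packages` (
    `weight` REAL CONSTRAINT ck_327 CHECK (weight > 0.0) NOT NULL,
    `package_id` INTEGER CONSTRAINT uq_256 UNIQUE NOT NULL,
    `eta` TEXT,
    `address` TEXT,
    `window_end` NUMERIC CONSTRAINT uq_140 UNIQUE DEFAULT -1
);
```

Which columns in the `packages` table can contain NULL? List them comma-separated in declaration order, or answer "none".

- weight: declared NOT NULL → not nullable.
- package_id: declared NOT NULL → not nullable.
- eta: no NOT NULL constraint applies → nullable.
- address: no NOT NULL constraint applies → nullable.
- window_end: UNIQUE does not imply NOT NULL → nullable.

eta, address, window_end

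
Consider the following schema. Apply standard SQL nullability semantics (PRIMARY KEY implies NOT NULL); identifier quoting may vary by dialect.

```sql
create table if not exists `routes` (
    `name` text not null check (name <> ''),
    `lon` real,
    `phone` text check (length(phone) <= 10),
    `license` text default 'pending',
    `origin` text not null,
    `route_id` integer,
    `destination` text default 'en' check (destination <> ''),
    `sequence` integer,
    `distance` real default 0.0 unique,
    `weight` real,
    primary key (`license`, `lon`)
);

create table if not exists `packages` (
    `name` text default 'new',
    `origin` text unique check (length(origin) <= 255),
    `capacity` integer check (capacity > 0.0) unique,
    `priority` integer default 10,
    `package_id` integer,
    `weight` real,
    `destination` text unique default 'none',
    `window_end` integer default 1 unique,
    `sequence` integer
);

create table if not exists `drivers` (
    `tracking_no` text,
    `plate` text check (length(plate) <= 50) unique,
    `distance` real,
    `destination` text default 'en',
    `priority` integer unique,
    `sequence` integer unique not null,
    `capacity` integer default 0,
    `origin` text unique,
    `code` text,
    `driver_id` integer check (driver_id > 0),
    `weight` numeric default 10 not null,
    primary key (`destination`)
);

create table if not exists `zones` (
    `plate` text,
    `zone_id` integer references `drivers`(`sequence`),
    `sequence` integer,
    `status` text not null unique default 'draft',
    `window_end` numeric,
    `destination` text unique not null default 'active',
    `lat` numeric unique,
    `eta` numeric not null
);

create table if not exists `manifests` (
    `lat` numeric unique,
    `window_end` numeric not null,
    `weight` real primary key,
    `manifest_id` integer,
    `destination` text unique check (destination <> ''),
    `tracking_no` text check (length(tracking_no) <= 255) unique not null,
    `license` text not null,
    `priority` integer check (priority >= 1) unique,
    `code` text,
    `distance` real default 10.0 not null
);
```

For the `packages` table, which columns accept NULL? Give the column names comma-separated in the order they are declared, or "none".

- name: DEFAULT only fills an omitted column; an explicit NULL is still allowed → nullable.
- origin: CHECK does not forbid NULL (a CHECK constraint passes when its expression is NULL) → nullable.
- capacity: CHECK does not forbid NULL (a CHECK constraint passes when its expression is NULL) → nullable.
- priority: DEFAULT only fills an omitted column; an explicit NULL is still allowed → nullable.
- package_id: no NOT NULL constraint applies → nullable.
- weight: no NOT NULL constraint applies → nullable.
- destination: UNIQUE does not imply NOT NULL → nullable.
- window_end: UNIQUE does not imply NOT NULL → nullable.
- sequence: no NOT NULL constraint applies → nullable.

name, origin, capacity, priority, package_id, weight, destination, window_end, sequence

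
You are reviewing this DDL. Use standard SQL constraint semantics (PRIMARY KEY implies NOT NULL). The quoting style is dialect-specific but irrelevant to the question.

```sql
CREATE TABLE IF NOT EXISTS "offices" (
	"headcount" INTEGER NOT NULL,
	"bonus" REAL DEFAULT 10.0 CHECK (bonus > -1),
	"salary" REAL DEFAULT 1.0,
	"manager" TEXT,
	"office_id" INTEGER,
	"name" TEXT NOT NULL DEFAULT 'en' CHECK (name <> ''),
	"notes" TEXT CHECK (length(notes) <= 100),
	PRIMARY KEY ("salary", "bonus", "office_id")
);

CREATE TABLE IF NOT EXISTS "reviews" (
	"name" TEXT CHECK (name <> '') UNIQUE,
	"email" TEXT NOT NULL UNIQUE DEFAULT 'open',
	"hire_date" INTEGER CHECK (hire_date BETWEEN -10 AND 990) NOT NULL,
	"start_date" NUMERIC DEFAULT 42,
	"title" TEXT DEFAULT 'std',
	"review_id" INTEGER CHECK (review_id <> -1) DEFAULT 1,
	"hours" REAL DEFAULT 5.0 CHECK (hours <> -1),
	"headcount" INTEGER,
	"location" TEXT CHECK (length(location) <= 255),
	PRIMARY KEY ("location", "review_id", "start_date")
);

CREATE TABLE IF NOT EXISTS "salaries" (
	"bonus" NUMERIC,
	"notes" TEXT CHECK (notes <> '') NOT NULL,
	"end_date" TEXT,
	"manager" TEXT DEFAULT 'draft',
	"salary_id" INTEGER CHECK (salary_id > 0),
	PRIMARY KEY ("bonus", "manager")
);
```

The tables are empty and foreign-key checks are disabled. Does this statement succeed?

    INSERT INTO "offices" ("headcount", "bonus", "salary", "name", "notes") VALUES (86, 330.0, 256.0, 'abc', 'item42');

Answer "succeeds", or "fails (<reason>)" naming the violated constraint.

office_id is omitted from the column list and has no DEFAULT, so it would receive NULL.
But office_id is part of the PRIMARY KEY (implied NOT NULL).

fails (NOT NULL on office_id)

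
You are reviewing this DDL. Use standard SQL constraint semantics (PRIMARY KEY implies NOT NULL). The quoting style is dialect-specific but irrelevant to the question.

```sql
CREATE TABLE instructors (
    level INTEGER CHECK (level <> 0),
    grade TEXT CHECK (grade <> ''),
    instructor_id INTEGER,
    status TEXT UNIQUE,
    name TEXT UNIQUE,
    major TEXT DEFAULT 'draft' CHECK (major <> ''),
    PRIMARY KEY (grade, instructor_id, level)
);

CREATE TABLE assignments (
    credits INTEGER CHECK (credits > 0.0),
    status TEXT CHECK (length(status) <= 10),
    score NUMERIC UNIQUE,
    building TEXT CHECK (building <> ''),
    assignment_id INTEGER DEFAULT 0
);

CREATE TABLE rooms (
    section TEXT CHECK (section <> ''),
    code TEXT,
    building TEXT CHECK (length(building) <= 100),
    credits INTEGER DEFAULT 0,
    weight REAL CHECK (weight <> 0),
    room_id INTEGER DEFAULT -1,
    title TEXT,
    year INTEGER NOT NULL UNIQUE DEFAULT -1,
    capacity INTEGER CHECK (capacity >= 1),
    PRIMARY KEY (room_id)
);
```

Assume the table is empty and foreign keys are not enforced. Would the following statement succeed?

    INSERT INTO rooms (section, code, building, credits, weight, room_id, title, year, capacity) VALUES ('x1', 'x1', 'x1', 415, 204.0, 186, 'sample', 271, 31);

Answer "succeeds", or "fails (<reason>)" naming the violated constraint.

NOT NULL columns: room_id is supplied; year is supplied.
CHECK constraints: 'x1' satisfies (section <> ''); 'x1' satisfies (length(building) <= 100); 204.0 satisfies (weight <> 0); 31 satisfies (capacity >= 1).
No constraint is violated.

succeeds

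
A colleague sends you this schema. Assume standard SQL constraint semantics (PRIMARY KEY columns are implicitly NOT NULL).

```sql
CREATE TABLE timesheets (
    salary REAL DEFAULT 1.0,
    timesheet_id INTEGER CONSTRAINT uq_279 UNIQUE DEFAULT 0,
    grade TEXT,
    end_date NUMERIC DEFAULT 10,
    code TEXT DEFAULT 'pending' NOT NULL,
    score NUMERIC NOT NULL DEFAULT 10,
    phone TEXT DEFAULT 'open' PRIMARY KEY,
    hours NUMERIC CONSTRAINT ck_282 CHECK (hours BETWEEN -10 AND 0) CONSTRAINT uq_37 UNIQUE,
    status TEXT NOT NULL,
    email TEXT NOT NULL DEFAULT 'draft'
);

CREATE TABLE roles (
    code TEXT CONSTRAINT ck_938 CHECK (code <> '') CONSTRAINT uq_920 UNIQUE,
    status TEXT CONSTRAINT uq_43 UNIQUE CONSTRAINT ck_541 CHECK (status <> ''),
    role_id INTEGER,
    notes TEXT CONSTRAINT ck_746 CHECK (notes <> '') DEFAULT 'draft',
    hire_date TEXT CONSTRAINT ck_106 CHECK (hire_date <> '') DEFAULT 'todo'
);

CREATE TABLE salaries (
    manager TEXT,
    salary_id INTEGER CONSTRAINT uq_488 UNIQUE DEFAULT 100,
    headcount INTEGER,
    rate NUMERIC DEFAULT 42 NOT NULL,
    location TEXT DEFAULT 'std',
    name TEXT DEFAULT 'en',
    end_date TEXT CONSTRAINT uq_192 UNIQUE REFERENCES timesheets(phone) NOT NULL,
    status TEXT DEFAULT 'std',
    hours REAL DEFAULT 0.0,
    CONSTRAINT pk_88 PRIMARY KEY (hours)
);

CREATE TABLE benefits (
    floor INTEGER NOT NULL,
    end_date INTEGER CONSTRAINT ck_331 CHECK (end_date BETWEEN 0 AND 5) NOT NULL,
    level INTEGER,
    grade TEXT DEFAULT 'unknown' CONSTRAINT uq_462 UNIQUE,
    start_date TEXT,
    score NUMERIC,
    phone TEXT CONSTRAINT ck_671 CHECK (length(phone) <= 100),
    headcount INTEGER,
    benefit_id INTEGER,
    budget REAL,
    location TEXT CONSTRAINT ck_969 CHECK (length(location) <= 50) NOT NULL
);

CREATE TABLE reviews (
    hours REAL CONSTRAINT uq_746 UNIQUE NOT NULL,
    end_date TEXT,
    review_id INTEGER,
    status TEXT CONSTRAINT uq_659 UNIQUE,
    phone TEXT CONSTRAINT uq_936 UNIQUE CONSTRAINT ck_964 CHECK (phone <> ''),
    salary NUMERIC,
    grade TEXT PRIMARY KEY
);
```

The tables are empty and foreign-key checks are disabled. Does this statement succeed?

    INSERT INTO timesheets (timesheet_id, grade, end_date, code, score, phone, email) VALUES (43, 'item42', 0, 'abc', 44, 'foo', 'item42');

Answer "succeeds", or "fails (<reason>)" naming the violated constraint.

status is omitted from the column list and has no DEFAULT, so it would receive NULL.
But status is declared NOT NULL.

fails (NOT NULL on status)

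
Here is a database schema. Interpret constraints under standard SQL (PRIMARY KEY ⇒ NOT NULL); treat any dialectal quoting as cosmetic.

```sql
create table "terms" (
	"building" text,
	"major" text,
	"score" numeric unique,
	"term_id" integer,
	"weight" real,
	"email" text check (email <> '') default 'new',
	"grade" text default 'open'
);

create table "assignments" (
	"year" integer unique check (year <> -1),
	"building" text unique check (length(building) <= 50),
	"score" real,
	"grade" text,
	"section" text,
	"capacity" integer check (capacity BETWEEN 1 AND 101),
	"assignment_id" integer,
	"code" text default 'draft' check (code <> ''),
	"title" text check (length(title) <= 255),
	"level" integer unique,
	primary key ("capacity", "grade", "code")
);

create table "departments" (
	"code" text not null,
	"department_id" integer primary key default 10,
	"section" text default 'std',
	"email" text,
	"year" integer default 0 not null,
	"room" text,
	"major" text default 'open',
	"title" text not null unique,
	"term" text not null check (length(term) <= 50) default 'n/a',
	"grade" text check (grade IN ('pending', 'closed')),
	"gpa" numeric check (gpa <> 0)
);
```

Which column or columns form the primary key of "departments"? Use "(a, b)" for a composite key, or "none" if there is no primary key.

department_id

department_id is declared PRIMARY KEY inline on the column.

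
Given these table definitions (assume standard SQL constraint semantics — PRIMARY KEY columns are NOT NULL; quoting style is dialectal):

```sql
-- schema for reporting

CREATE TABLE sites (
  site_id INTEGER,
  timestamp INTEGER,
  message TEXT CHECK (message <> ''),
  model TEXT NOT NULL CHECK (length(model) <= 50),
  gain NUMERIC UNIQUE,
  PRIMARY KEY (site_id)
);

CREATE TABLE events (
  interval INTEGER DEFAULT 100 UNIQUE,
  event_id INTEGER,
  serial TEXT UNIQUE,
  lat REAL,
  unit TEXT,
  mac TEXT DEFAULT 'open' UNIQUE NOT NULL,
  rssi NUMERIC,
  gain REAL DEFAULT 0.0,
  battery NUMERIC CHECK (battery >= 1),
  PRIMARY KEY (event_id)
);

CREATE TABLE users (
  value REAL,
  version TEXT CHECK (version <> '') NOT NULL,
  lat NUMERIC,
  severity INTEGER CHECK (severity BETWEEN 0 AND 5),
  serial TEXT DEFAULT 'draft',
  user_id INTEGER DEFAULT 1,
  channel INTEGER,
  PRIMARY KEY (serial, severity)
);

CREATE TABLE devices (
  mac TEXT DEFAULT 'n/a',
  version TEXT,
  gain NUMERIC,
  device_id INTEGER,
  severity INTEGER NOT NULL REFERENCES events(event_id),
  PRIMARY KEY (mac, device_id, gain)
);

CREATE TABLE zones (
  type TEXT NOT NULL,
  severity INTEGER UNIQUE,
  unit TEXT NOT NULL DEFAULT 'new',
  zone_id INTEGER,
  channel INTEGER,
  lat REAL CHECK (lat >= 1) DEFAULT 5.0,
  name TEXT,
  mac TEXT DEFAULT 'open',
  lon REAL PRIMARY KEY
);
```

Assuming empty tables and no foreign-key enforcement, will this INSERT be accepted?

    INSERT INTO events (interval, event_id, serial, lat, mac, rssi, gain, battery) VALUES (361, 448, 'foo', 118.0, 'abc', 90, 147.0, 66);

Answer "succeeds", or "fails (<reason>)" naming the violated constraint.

succeeds

NOT NULL columns: event_id is supplied; mac is supplied.
CHECK constraints: 66 satisfies (battery >= 1).
No constraint is violated.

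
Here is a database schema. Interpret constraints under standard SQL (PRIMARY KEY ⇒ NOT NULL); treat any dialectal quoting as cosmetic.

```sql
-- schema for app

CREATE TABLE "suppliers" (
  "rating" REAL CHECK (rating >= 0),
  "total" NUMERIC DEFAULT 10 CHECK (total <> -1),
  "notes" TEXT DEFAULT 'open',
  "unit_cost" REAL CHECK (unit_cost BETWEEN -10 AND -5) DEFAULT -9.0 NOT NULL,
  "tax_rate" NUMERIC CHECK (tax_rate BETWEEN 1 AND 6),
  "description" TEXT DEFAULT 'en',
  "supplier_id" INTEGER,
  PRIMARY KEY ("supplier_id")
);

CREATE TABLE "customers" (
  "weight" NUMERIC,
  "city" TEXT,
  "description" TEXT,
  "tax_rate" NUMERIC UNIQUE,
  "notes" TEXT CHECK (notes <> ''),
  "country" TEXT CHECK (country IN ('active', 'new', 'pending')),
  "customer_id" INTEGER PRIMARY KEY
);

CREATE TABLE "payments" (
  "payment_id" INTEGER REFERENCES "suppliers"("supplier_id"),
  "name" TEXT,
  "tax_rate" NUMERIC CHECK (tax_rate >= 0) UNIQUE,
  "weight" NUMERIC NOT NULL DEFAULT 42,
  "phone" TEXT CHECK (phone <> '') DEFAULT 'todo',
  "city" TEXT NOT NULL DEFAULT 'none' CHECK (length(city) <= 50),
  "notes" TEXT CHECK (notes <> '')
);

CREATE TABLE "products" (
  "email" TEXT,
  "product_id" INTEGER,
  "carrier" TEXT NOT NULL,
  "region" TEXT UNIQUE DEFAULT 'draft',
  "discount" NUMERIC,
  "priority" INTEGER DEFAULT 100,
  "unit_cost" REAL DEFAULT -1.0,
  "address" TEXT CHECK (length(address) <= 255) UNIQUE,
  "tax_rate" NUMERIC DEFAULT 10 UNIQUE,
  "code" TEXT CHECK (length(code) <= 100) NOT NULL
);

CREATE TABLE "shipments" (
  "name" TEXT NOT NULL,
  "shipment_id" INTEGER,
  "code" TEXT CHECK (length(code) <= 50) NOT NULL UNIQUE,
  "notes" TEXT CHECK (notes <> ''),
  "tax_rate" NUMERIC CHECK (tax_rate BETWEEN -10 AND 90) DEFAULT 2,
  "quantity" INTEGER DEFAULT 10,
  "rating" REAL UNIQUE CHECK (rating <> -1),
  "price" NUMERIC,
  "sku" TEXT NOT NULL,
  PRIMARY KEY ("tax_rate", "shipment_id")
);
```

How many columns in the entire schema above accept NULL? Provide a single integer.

28

suppliers: 5 nullable (rating, total, notes, tax_rate, description — PK (supplier_id) and explicit NOT NULL columns excluded).
customers: 6 nullable (weight, city, description, tax_rate, notes, country — PK (customer_id) and explicit NOT NULL columns excluded).
payments: 5 nullable (payment_id, name, tax_rate, phone, notes — PK none and explicit NOT NULL columns excluded).
products: 8 nullable (email, product_id, region, discount, priority, unit_cost, address, tax_rate — PK none and explicit NOT NULL columns excluded).
shipments: 4 nullable (notes, quantity, rating, price — PK (tax_rate, shipment_id) and explicit NOT NULL columns excluded).
Total: 5 + 6 + 5 + 8 + 4 = 28.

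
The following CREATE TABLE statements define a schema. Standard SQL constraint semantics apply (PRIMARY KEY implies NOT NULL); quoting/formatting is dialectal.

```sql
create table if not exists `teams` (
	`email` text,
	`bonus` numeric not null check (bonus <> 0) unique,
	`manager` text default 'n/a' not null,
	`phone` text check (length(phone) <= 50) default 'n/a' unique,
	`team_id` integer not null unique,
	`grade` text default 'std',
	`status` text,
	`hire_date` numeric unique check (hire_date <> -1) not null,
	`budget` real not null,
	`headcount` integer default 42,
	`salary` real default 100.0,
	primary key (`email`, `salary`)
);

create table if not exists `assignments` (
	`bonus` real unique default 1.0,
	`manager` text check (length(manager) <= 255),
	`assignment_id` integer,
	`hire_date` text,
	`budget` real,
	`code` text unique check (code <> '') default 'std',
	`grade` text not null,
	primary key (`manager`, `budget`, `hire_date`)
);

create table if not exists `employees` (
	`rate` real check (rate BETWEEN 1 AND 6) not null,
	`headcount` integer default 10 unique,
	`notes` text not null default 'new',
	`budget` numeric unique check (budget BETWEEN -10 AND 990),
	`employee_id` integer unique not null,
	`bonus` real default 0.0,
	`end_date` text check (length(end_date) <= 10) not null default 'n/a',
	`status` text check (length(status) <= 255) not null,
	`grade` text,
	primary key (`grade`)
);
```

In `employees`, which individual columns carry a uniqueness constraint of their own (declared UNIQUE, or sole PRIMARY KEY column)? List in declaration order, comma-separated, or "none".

headcount, budget, employee_id, grade

- rate: no UNIQUE or single-column PK constraint.
- headcount: declared UNIQUE → unique.
- notes: no UNIQUE or single-column PK constraint.
- budget: declared UNIQUE → unique.
- employee_id: declared UNIQUE → unique.
- bonus: no UNIQUE or single-column PK constraint.
- end_date: no UNIQUE or single-column PK constraint.
- status: no UNIQUE or single-column PK constraint.
- grade: single-column PRIMARY KEY → unique.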